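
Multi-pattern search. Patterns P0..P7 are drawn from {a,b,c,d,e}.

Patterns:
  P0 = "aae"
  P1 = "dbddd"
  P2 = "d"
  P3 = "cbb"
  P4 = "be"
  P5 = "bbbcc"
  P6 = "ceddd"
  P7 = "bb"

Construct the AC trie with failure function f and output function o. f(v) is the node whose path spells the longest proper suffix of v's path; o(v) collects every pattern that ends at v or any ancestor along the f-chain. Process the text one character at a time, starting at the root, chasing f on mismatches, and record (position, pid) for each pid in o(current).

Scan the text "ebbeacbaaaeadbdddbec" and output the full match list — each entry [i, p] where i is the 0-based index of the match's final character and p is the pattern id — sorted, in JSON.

Build automaton:
Trie nodes:
  0='ε' goto a→1 b→12 c→9 d→4
  1='a' goto a→2
  2='aa' goto e→3
  3='aae' goto ·  [P0 ends]
  4='d' goto b→5  [P2 ends]
  5='db' goto d→6
  6='dbd' goto d→7
  7='dbdd' goto d→8
  8='dbddd' goto ·  [P1 ends]
  9='c' goto b→10 e→18
  10='cb' goto b→11
  11='cbb' goto ·  [P3 ends]
  12='b' goto b→14 e→13
  13='be' goto ·  [P4 ends]
  14='bb' goto b→15  [P7 ends]
  15='bbb' goto c→16
  16='bbbc' goto c→17
  17='bbbcc' goto ·  [P5 ends]
  18='ce' goto d→19
  19='ced' goto d→20
  20='cedd' goto d→21
  21='ceddd' goto ·  [P6 ends]

Failure links (BFS by depth):
  n1('a'): parent n0 fail=0; on 'a' 0 → fail=0;  out ∅∪∅=∅
  n4('d'): parent n0 fail=0; on 'd' 0 → fail=0;  out {2}∪∅={2}
  n9('c'): parent n0 fail=0; on 'c' 0 → fail=0;  out ∅∪∅=∅
  n12('b'): parent n0 fail=0; on 'b' 0 → fail=0;  out ∅∪∅=∅
  n2('aa'): parent n1 fail=0; on 'a' 0 → fail=1;  out ∅∪∅=∅
  n5('db'): parent n4 fail=0; on 'b' 0 → fail=12;  out ∅∪∅=∅
  n10('cb'): parent n9 fail=0; on 'b' 0 → fail=12;  out ∅∪∅=∅
  n13('be'): parent n12 fail=0; on 'e' 0 → fail=0;  out {4}∪∅={4}
  n14('bb'): parent n12 fail=0; on 'b' 0 → fail=12;  out {7}∪∅={7}
  n18('ce'): parent n9 fail=0; on 'e' 0 → fail=0;  out ∅∪∅=∅
  n3('aae'): parent n2 fail=1; on 'e' 1→0 → fail=0;  out {0}∪∅={0}
  n6('dbd'): parent n5 fail=12; on 'd' 12→0 → fail=4;  out ∅∪{2}={2}
  n11('cbb'): parent n10 fail=12; on 'b' 12 → fail=14;  out {3}∪{7}={3,7}
  n15('bbb'): parent n14 fail=12; on 'b' 12 → fail=14;  out ∅∪{7}={7}
  n19('ced'): parent n18 fail=0; on 'd' 0 → fail=4;  out ∅∪{2}={2}
  n7('dbdd'): parent n6 fail=4; on 'd' 4→0 → fail=4;  out ∅∪{2}={2}
  n16('bbbc'): parent n15 fail=14; on 'c' 14→12→0 → fail=9;  out ∅∪∅=∅
  n20('cedd'): parent n19 fail=4; on 'd' 4→0 → fail=4;  out ∅∪{2}={2}
  n8('dbddd'): parent n7 fail=4; on 'd' 4→0 → fail=4;  out {1}∪{2}={1,2}
  n17('bbbcc'): parent n16 fail=9; on 'c' 9→0 → fail=9;  out {5}∪∅={5}
  n21('ceddd'): parent n20 fail=4; on 'd' 4→0 → fail=4;  out {6}∪{2}={2,6}

Run:
i=0 'e': node 0→0
i=1 'b': node 0→12
i=2 'b': node 12→14  emit P7@[1:2]
i=3 'e': node 14→13 (fail-walked)  emit P4@[2:3]
i=4 'a': node 13→1 (fail-walked)
i=5 'c': node 1→9 (fail-walked)
i=6 'b': node 9→10
i=7 'a': node 10→1 (fail-walked)
i=8 'a': node 1→2
i=9 'a': node 2→2 (fail-walked)
i=10 'e': node 2→3  emit P0@[8:10]
i=11 'a': node 3→1 (fail-walked)
i=12 'd': node 1→4 (fail-walked)  emit P2@[12:12]
i=13 'b': node 4→5
i=14 'd': node 5→6  emit P2@[14:14]
i=15 'd': node 6→7  emit P2@[15:15]
i=16 'd': node 7→8  emit P1@[12:16],P2@[16:16]
i=17 'b': node 8→5 (fail-walked)
i=18 'e': node 5→13 (fail-walked)  emit P4@[17:18]
i=19 'c': node 13→9 (fail-walked)

Result: [[2,7],[3,4],[10,0],[12,2],[14,2],[15,2],[16,1],[16,2],[18,4]]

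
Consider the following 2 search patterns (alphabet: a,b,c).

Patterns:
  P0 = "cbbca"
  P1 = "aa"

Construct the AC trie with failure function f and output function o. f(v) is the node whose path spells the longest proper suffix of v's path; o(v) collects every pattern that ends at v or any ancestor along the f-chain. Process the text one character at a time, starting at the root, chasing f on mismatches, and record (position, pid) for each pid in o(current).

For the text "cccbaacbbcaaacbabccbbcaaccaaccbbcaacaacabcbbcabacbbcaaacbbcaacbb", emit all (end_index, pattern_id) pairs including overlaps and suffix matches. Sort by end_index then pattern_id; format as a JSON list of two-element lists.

Build:
Trie nodes:
  n0 'ε': a→6 c→1
  n1 'c': b→2
  n2 'cb': b→3
  n3 'cbb': c→4
  n4 'cbbc': a→5
  n5 'cbbca': ·  [P0 ends]
  n6 'a': a→7
  n7 'aa': ·  [P1 ends]

BFS fail/out derivation:
  fail(1) 'c': from fail(0)=0 chase 'c': 0 ⇒ 0;  out=∅∪out(0)=∅
  fail(6) 'a': from fail(0)=0 chase 'a': 0 ⇒ 0;  out=∅∪out(0)=∅
  fail(2) 'cb': from fail(1)=0 chase 'b': 0 ⇒ 0;  out=∅∪out(0)=∅
  fail(7) 'aa': from fail(6)=0 chase 'a': 0 ⇒ 6;  out={1}∪out(6)={1}
  fail(3) 'cbb': from fail(2)=0 chase 'b': 0 ⇒ 0;  out=∅∪out(0)=∅
  fail(4) 'cbbc': from fail(3)=0 chase 'c': 0 ⇒ 1;  out=∅∪out(1)=∅
  fail(5) 'cbbca': from fail(4)=1 chase 'a': 1→0 ⇒ 6;  out={0}∪out(6)={0}

Scan:
[0] read 'c'  n0⇒n1
[1] read 'c'  n1⇒n1 (via fail)
[2] read 'c'  n1⇒n1 (via fail)
[3] read 'b'  n1⇒n2
[4] read 'a'  n2⇒n6 (via fail)
[5] read 'a'  n6⇒n7  ** P1@[4:5]
[6] read 'c'  n7⇒n1 (via fail)
[7] read 'b'  n1⇒n2
[8] read 'b'  n2⇒n3
[9] read 'c'  n3⇒n4
[10] read 'a'  n4⇒n5  ** P0@[6:10]
[11] read 'a'  n5⇒n7 (via fail)  ** P1@[10:11]
[12] read 'a'  n7⇒n7 (via fail)  ** P1@[11:12]
[13] read 'c'  n7⇒n1 (via fail)
[14] read 'b'  n1⇒n2
[15] read 'a'  n2⇒n6 (via fail)
[16] read 'b'  n6⇒n0 (via fail)
[17] read 'c'  n0⇒n1
[18] read 'c'  n1⇒n1 (via fail)
[19] read 'b'  n1⇒n2
[20] read 'b'  n2⇒n3
[21] read 'c'  n3⇒n4
[22] read 'a'  n4⇒n5  ** P0@[18:22]
[23] read 'a'  n5⇒n7 (via fail)  ** P1@[22:23]
[24] read 'c'  n7⇒n1 (via fail)
[25] read 'c'  n1⇒n1 (via fail)
[26] read 'a'  n1⇒n6 (via fail)
[27] read 'a'  n6⇒n7  ** P1@[26:27]
[28] read 'c'  n7⇒n1 (via fail)
[29] read 'c'  n1⇒n1 (via fail)
[30] read 'b'  n1⇒n2
[31] read 'b'  n2⇒n3
[32] read 'c'  n3⇒n4
[33] read 'a'  n4⇒n5  ** P0@[29:33]
[34] read 'a'  n5⇒n7 (via fail)  ** P1@[33:34]
[35] read 'c'  n7⇒n1 (via fail)
[36] read 'a'  n1⇒n6 (via fail)
[37] read 'a'  n6⇒n7  ** P1@[36:37]
[38] read 'c'  n7⇒n1 (via fail)
[39] read 'a'  n1⇒n6 (via fail)
[40] read 'b'  n6⇒n0 (via fail)
[41] read 'c'  n0⇒n1
[42] read 'b'  n1⇒n2
[43] read 'b'  n2⇒n3
[44] read 'c'  n3⇒n4
[45] read 'a'  n4⇒n5  ** P0@[41:45]
[46] read 'b'  n5⇒n0 (via fail)
[47] read 'a'  n0⇒n6
[48] read 'c'  n6⇒n1 (via fail)
[49] read 'b'  n1⇒n2
[50] read 'b'  n2⇒n3
[51] read 'c'  n3⇒n4
[52] read 'a'  n4⇒n5  ** P0@[48:52]
[53] read 'a'  n5⇒n7 (via fail)  ** P1@[52:53]
[54] read 'a'  n7⇒n7 (via fail)  ** P1@[53:54]
[55] read 'c'  n7⇒n1 (via fail)
[56] read 'b'  n1⇒n2
[57] read 'b'  n2⇒n3
[58] read 'c'  n3⇒n4
[59] read 'a'  n4⇒n5  ** P0@[55:59]
[60] read 'a'  n5⇒n7 (via fail)  ** P1@[59:60]
[61] read 'c'  n7⇒n1 (via fail)
[62] read 'b'  n1⇒n2
[63] read 'b'  n2⇒n3

Matches: [[5,1],[10,0],[11,1],[12,1],[22,0],[23,1],[27,1],[33,0],[34,1],[37,1],[45,0],[52,0],[53,1],[54,1],[59,0],[60,1]]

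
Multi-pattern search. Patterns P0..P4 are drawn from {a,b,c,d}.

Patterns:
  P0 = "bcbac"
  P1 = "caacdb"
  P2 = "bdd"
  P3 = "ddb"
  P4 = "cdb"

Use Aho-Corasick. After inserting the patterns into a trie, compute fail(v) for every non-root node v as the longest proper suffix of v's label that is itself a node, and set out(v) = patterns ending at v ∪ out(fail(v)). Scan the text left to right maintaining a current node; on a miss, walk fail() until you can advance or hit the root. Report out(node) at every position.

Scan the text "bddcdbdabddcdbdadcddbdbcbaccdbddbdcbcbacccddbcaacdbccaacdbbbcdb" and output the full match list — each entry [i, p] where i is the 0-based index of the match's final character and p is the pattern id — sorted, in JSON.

Construct AC machine:
Trie (insert patterns):
  n0 'ε': b→1 c→6 d→14
  n1 'b': c→2 d→12
  n2 'bc': b→3
  n3 'bcb': a→4
  n4 'bcba': c→5
  n5 'bcbac': ·  [P0 ends]
  n6 'c': a→7 d→17
  n7 'ca': a→8
  n8 'caa': c→9
  n9 'caac': d→10
  n10 'caacd': b→11
  n11 'caacdb': ·  [P1 ends]
  n12 'bd': d→13
  n13 'bdd': ·  [P2 ends]
  n14 'd': d→15
  n15 'dd': b→16
  n16 'ddb': ·  [P3 ends]
  n17 'cd': b→18
  n18 'cdb': ·  [P4 ends]

Failure links (BFS by depth):
  fail(1) 'b': from fail(0)=0 chase 'b': 0 ⇒ 0;  out=∅∪out(0)=∅
  fail(6) 'c': from fail(0)=0 chase 'c': 0 ⇒ 0;  out=∅∪out(0)=∅
  fail(14) 'd': from fail(0)=0 chase 'd': 0 ⇒ 0;  out=∅∪out(0)=∅
  fail(2) 'bc': from fail(1)=0 chase 'c': 0 ⇒ 6;  out=∅∪out(6)=∅
  fail(7) 'ca': from fail(6)=0 chase 'a': 0 ⇒ 0;  out=∅∪out(0)=∅
  fail(12) 'bd': from fail(1)=0 chase 'd': 0 ⇒ 14;  out=∅∪out(14)=∅
  fail(15) 'dd': from fail(14)=0 chase 'd': 0 ⇒ 14;  out=∅∪out(14)=∅
  fail(17) 'cd': from fail(6)=0 chase 'd': 0 ⇒ 14;  out=∅∪out(14)=∅
  fail(3) 'bcb': from fail(2)=6 chase 'b': 6→0 ⇒ 1;  out=∅∪out(1)=∅
  fail(8) 'caa': from fail(7)=0 chase 'a': 0 ⇒ 0;  out=∅∪out(0)=∅
  fail(13) 'bdd': from fail(12)=14 chase 'd': 14 ⇒ 15;  out={2}∪out(15)={2}
  fail(16) 'ddb': from fail(15)=14 chase 'b': 14→0 ⇒ 1;  out={3}∪out(1)={3}
  fail(18) 'cdb': from fail(17)=14 chase 'b': 14→0 ⇒ 1;  out={4}∪out(1)={4}
  fail(4) 'bcba': from fail(3)=1 chase 'a': 1→0 ⇒ 0;  out=∅∪out(0)=∅
  fail(9) 'caac': from fail(8)=0 chase 'c': 0 ⇒ 6;  out=∅∪out(6)=∅
  fail(5) 'bcbac': from fail(4)=0 chase 'c': 0 ⇒ 6;  out={0}∪out(6)={0}
  fail(10) 'caacd': from fail(9)=6 chase 'd': 6 ⇒ 17;  out=∅∪out(17)=∅
  fail(11) 'caacdb': from fail(10)=17 chase 'b': 17 ⇒ 18;  out={1}∪out(18)={1,4}

Run:
pos 0 'b': at 1
pos 1 'd': at 12
pos 2 'd': at 13  emit P2@[0:2]
pos 3 'c': at 6 ·f
pos 4 'd': at 17
pos 5 'b': at 18  emit P4@[3:5]
pos 6 'd': at 12 ·f
pos 7 'a': at 0 ·f
pos 8 'b': at 1
pos 9 'd': at 12
pos 10 'd': at 13  emit P2@[8:10]
pos 11 'c': at 6 ·f
pos 12 'd': at 17
pos 13 'b': at 18  emit P4@[11:13]
pos 14 'd': at 12 ·f
pos 15 'a': at 0 ·f
pos 16 'd': at 14
pos 17 'c': at 6 ·f
pos 18 'd': at 17
pos 19 'd': at 15 ·f
pos 20 'b': at 16  emit P3@[18:20]
pos 21 'd': at 12 ·f
pos 22 'b': at 1 ·f
pos 23 'c': at 2
pos 24 'b': at 3
pos 25 'a': at 4
pos 26 'c': at 5  emit P0@[22:26]
pos 27 'c': at 6 ·f
pos 28 'd': at 17
pos 29 'b': at 18  emit P4@[27:29]
pos 30 'd': at 12 ·f
pos 31 'd': at 13  emit P2@[29:31]
pos 32 'b': at 16 ·f  emit P3@[30:32]
pos 33 'd': at 12 ·f
pos 34 'c': at 6 ·f
pos 35 'b': at 1 ·f
pos 36 'c': at 2
pos 37 'b': at 3
pos 38 'a': at 4
pos 39 'c': at 5  emit P0@[35:39]
pos 40 'c': at 6 ·f
pos 41 'c': at 6 ·f
pos 42 'd': at 17
pos 43 'd': at 15 ·f
pos 44 'b': at 16  emit P3@[42:44]
pos 45 'c': at 2 ·f
pos 46 'a': at 7 ·f
pos 47 'a': at 8
pos 48 'c': at 9
pos 49 'd': at 10
pos 50 'b': at 11  emit P1@[45:50],P4@[48:50]
pos 51 'c': at 2 ·f
pos 52 'c': at 6 ·f
pos 53 'a': at 7
pos 54 'a': at 8
pos 55 'c': at 9
pos 56 'd': at 10
pos 57 'b': at 11  emit P1@[52:57],P4@[55:57]
pos 58 'b': at 1 ·f
pos 59 'b': at 1 ·f
pos 60 'c': at 2
pos 61 'd': at 17 ·f
pos 62 'b': at 18  emit P4@[60:62]

Result: [[2,2],[5,4],[10,2],[13,4],[20,3],[26,0],[29,4],[31,2],[32,3],[39,0],[44,3],[50,1],[50,4],[57,1],[57,4],[62,4]]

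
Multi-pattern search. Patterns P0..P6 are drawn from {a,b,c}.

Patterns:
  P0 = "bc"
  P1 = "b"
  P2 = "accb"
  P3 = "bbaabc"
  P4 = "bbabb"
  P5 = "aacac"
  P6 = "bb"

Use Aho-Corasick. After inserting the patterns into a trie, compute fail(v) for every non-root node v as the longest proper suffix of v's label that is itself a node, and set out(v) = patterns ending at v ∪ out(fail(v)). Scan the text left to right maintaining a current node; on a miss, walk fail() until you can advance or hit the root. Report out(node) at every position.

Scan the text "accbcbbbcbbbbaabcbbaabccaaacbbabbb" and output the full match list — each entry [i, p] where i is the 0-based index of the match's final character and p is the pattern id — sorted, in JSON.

Build:
Trie (insert patterns):
  0='ε' goto a→3 b→1
  1='b' goto b→7 c→2  ←P1
  2='bc' goto ·  ←P0
  3='a' goto a→14 c→4
  4='ac' goto c→5
  5='acc' goto b→6
  6='accb' goto ·  ←P2
  7='bb' goto a→8  ←P6
  8='bba' goto a→9 b→12
  9='bbaa' goto b→10
  10='bbaab' goto c→11
  11='bbaabc' goto ·  ←P3
  12='bbab' goto b→13
  13='bbabb' goto ·  ←P4
  14='aa' goto c→15
  15='aac' goto a→16
  16='aaca' goto c→17
  17='aacac' goto ·  ←P5

BFS fail/out derivation:
  n1('b'): parent n0 fail=0; on 'b' 0 → fail=0;  out {1}∪∅={1}
  n3('a'): parent n0 fail=0; on 'a' 0 → fail=0;  out ∅∪∅=∅
  n2('bc'): parent n1 fail=0; on 'c' 0 → fail=0;  out {0}∪∅={0}
  n4('ac'): parent n3 fail=0; on 'c' 0 → fail=0;  out ∅∪∅=∅
  n7('bb'): parent n1 fail=0; on 'b' 0 → fail=1;  out {6}∪{1}={1,6}
  n14('aa'): parent n3 fail=0; on 'a' 0 → fail=3;  out ∅∪∅=∅
  n5('acc'): parent n4 fail=0; on 'c' 0 → fail=0;  out ∅∪∅=∅
  n8('bba'): parent n7 fail=1; on 'a' 1→0 → fail=3;  out ∅∪∅=∅
  n15('aac'): parent n14 fail=3; on 'c' 3 → fail=4;  out ∅∪∅=∅
  n6('accb'): parent n5 fail=0; on 'b' 0 → fail=1;  out {2}∪{1}={1,2}
  n9('bbaa'): parent n8 fail=3; on 'a' 3 → fail=14;  out ∅∪∅=∅
  n12('bbab'): parent n8 fail=3; on 'b' 3→0 → fail=1;  out ∅∪{1}={1}
  n16('aaca'): parent n15 fail=4; on 'a' 4→0 → fail=3;  out ∅∪∅=∅
  n10('bbaab'): parent n9 fail=14; on 'b' 14→3→0 → fail=1;  out ∅∪{1}={1}
  n13('bbabb'): parent n12 fail=1; on 'b' 1 → fail=7;  out {4}∪{1,6}={1,4,6}
  n17('aacac'): parent n16 fail=3; on 'c' 3 → fail=4;  out {5}∪∅={5}
  n11('bbaabc'): parent n10 fail=1; on 'c' 1 → fail=2;  out {3}∪{0}={0,3}

Text stream:
pos 0 'a': at 3
pos 1 'c': at 4
pos 2 'c': at 5
pos 3 'b': at 6  ** P1@[3:3],P2@[0:3]
pos 4 'c': at 2 ·f  ** P0@[3:4]
pos 5 'b': at 1 ·f  ** P1@[5:5]
pos 6 'b': at 7  ** P1@[6:6],P6@[5:6]
pos 7 'b': at 7 ·f  ** P1@[7:7],P6@[6:7]
pos 8 'c': at 2 ·f  ** P0@[7:8]
pos 9 'b': at 1 ·f  ** P1@[9:9]
pos 10 'b': at 7  ** P1@[10:10],P6@[9:10]
pos 11 'b': at 7 ·f  ** P1@[11:11],P6@[10:11]
pos 12 'b': at 7 ·f  ** P1@[12:12],P6@[11:12]
pos 13 'a': at 8
pos 14 'a': at 9
pos 15 'b': at 10  ** P1@[15:15]
pos 16 'c': at 11  ** P0@[15:16],P3@[11:16]
pos 17 'b': at 1 ·f  ** P1@[17:17]
pos 18 'b': at 7  ** P1@[18:18],P6@[17:18]
pos 19 'a': at 8
pos 20 'a': at 9
pos 21 'b': at 10  ** P1@[21:21]
pos 22 'c': at 11  ** P0@[21:22],P3@[17:22]
pos 23 'c': at 0 ·f
pos 24 'a': at 3
pos 25 'a': at 14
pos 26 'a': at 14 ·f
pos 27 'c': at 15
pos 28 'b': at 1 ·f  ** P1@[28:28]
pos 29 'b': at 7  ** P1@[29:29],P6@[28:29]
pos 30 'a': at 8
pos 31 'b': at 12  ** P1@[31:31]
pos 32 'b': at 13  ** P1@[32:32],P4@[28:32],P6@[31:32]
pos 33 'b': at 7 ·f  ** P1@[33:33],P6@[32:33]

Result: [[3,1],[3,2],[4,0],[5,1],[6,1],[6,6],[7,1],[7,6],[8,0],[9,1],[10,1],[10,6],[11,1],[11,6],[12,1],[12,6],[15,1],[16,0],[16,3],[17,1],[18,1],[18,6],[21,1],[22,0],[22,3],[28,1],[29,1],[29,6],[31,1],[32,1],[32,4],[32,6],[33,1],[33,6]]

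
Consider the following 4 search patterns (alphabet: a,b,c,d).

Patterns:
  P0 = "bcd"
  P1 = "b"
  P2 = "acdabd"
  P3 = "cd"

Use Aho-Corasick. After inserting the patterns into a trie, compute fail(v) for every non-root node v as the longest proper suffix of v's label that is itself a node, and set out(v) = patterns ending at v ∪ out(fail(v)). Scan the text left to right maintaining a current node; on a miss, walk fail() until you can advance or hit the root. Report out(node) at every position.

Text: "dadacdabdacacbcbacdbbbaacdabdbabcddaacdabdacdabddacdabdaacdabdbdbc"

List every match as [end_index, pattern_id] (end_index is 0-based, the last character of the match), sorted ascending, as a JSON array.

Build automaton:
Trie (insert patterns):
  0='ε' goto a→4 b→1 c→10
  1='b' goto c→2  ←P1
  2='bc' goto d→3
  3='bcd' goto ·  ←P0
  4='a' goto c→5
  5='ac' goto d→6
  6='acd' goto a→7
  7='acda' goto b→8
  8='acdab' goto d→9
  9='acdabd' goto ·  ←P2
  10='c' goto d→11
  11='cd' goto ·  ←P3

BFS fail/out derivation:
  n1('b'): parent n0 fail=0; on 'b' 0 → fail=0;  out {1}∪∅={1}
  n4('a'): parent n0 fail=0; on 'a' 0 → fail=0;  out ∅∪∅=∅
  n10('c'): parent n0 fail=0; on 'c' 0 → fail=0;  out ∅∪∅=∅
  n2('bc'): parent n1 fail=0; on 'c' 0 → fail=10;  out ∅∪∅=∅
  n5('ac'): parent n4 fail=0; on 'c' 0 → fail=10;  out ∅∪∅=∅
  n11('cd'): parent n10 fail=0; on 'd' 0 → fail=0;  out {3}∪∅={3}
  n3('bcd'): parent n2 fail=10; on 'd' 10 → fail=11;  out {0}∪{3}={0,3}
  n6('acd'): parent n5 fail=10; on 'd' 10 → fail=11;  out ∅∪{3}={3}
  n7('acda'): parent n6 fail=11; on 'a' 11→0 → fail=4;  out ∅∪∅=∅
  n8('acdab'): parent n7 fail=4; on 'b' 4→0 → fail=1;  out ∅∪{1}={1}
  n9('acdabd'): parent n8 fail=1; on 'd' 1→0 → fail=0;  out {2}∪∅={2}

Scan:
pos 0 'd': at 0
pos 1 'a': at 4
pos 2 'd': at 0 ·f
pos 3 'a': at 4
pos 4 'c': at 5
pos 5 'd': at 6  → match P3@[4:5]
pos 6 'a': at 7
pos 7 'b': at 8  → match P1@[7:7]
pos 8 'd': at 9  → match P2@[3:8]
pos 9 'a': at 4 ·f
pos 10 'c': at 5
pos 11 'a': at 4 ·f
pos 12 'c': at 5
pos 13 'b': at 1 ·f  → match P1@[13:13]
pos 14 'c': at 2
pos 15 'b': at 1 ·f  → match P1@[15:15]
pos 16 'a': at 4 ·f
pos 17 'c': at 5
pos 18 'd': at 6  → match P3@[17:18]
pos 19 'b': at 1 ·f  → match P1@[19:19]
pos 20 'b': at 1 ·f  → match P1@[20:20]
pos 21 'b': at 1 ·f  → match P1@[21:21]
pos 22 'a': at 4 ·f
pos 23 'a': at 4 ·f
pos 24 'c': at 5
pos 25 'd': at 6  → match P3@[24:25]
pos 26 'a': at 7
pos 27 'b': at 8  → match P1@[27:27]
pos 28 'd': at 9  → match P2@[23:28]
pos 29 'b': at 1 ·f  → match P1@[29:29]
pos 30 'a': at 4 ·f
pos 31 'b': at 1 ·f  → match P1@[31:31]
pos 32 'c': at 2
pos 33 'd': at 3  → match P0@[31:33],P3@[32:33]
pos 34 'd': at 0 ·f
pos 35 'a': at 4
pos 36 'a': at 4 ·f
pos 37 'c': at 5
pos 38 'd': at 6  → match P3@[37:38]
pos 39 'a': at 7
pos 40 'b': at 8  → match P1@[40:40]
pos 41 'd': at 9  → match P2@[36:41]
pos 42 'a': at 4 ·f
pos 43 'c': at 5
pos 44 'd': at 6  → match P3@[43:44]
pos 45 'a': at 7
pos 46 'b': at 8  → match P1@[46:46]
pos 47 'd': at 9  → match P2@[42:47]
pos 48 'd': at 0 ·f
pos 49 'a': at 4
pos 50 'c': at 5
pos 51 'd': at 6  → match P3@[50:51]
pos 52 'a': at 7
pos 53 'b': at 8  → match P1@[53:53]
pos 54 'd': at 9  → match P2@[49:54]
pos 55 'a': at 4 ·f
pos 56 'a': at 4 ·f
pos 57 'c': at 5
pos 58 'd': at 6  → match P3@[57:58]
pos 59 'a': at 7
pos 60 'b': at 8  → match P1@[60:60]
pos 61 'd': at 9  → match P2@[56:61]
pos 62 'b': at 1 ·f  → match P1@[62:62]
pos 63 'd': at 0 ·f
pos 64 'b': at 1  → match P1@[64:64]
pos 65 'c': at 2

Result: [[5,3],[7,1],[8,2],[13,1],[15,1],[18,3],[19,1],[20,1],[21,1],[25,3],[27,1],[28,2],[29,1],[31,1],[33,0],[33,3],[38,3],[40,1],[41,2],[44,3],[46,1],[47,2],[51,3],[53,1],[54,2],[58,3],[60,1],[61,2],[62,1],[64,1]]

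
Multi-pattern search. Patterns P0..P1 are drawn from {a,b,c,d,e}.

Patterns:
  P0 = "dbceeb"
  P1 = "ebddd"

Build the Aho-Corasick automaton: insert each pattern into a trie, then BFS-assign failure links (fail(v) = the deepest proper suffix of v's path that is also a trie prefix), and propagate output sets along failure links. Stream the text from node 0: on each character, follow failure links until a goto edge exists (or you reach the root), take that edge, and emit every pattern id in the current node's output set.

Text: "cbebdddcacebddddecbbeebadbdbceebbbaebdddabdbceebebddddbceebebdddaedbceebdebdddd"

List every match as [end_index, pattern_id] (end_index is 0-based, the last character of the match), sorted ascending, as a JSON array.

Build automaton:
Trie nodes:
  0='ε' goto d→1 e→7
  1='d' goto b→2
  2='db' goto c→3
  3='dbc' goto e→4
  4='dbce' goto e→5
  5='dbcee' goto b→6
  6='dbceeb' goto ·  ←P0
  7='e' goto b→8
  8='eb' goto d→9
  9='ebd' goto d→10
  10='ebdd' goto d→11
  11='ebddd' goto ·  ←P1

Failure links (BFS by depth):
  fail(1) 'd': from fail(0)=0 chase 'd': 0 ⇒ 0;  out=∅∪out(0)=∅
  fail(7) 'e': from fail(0)=0 chase 'e': 0 ⇒ 0;  out=∅∪out(0)=∅
  fail(2) 'db': from fail(1)=0 chase 'b': 0 ⇒ 0;  out=∅∪out(0)=∅
  fail(8) 'eb': from fail(7)=0 chase 'b': 0 ⇒ 0;  out=∅∪out(0)=∅
  fail(3) 'dbc': from fail(2)=0 chase 'c': 0 ⇒ 0;  out=∅∪out(0)=∅
  fail(9) 'ebd': from fail(8)=0 chase 'd': 0 ⇒ 1;  out=∅∪out(1)=∅
  fail(4) 'dbce': from fail(3)=0 chase 'e': 0 ⇒ 7;  out=∅∪out(7)=∅
  fail(10) 'ebdd': from fail(9)=1 chase 'd': 1→0 ⇒ 1;  out=∅∪out(1)=∅
  fail(5) 'dbcee': from fail(4)=7 chase 'e': 7→0 ⇒ 7;  out=∅∪out(7)=∅
  fail(11) 'ebddd': from fail(10)=1 chase 'd': 1→0 ⇒ 1;  out={1}∪out(1)={1}
  fail(6) 'dbceeb': from fail(5)=7 chase 'b': 7 ⇒ 8;  out={0}∪out(8)={0}

Text stream:
pos 0 'c': at 0
pos 1 'b': at 0
pos 2 'e': at 7
pos 3 'b': at 8
pos 4 'd': at 9
pos 5 'd': at 10
pos 6 'd': at 11  → match P1@[2:6]
pos 7 'c': at 0 ·f
pos 8 'a': at 0
pos 9 'c': at 0
pos 10 'e': at 7
pos 11 'b': at 8
pos 12 'd': at 9
pos 13 'd': at 10
pos 14 'd': at 11  → match P1@[10:14]
pos 15 'd': at 1 ·f
pos 16 'e': at 7 ·f
pos 17 'c': at 0 ·f
pos 18 'b': at 0
pos 19 'b': at 0
pos 20 'e': at 7
pos 21 'e': at 7 ·f
pos 22 'b': at 8
pos 23 'a': at 0 ·f
pos 24 'd': at 1
pos 25 'b': at 2
pos 26 'd': at 1 ·f
pos 27 'b': at 2
pos 28 'c': at 3
pos 29 'e': at 4
pos 30 'e': at 5
pos 31 'b': at 6  → match P0@[26:31]
pos 32 'b': at 0 ·f
pos 33 'b': at 0
pos 34 'a': at 0
pos 35 'e': at 7
pos 36 'b': at 8
pos 37 'd': at 9
pos 38 'd': at 10
pos 39 'd': at 11  → match P1@[35:39]
pos 40 'a': at 0 ·f
pos 41 'b': at 0
pos 42 'd': at 1
pos 43 'b': at 2
pos 44 'c': at 3
pos 45 'e': at 4
pos 46 'e': at 5
pos 47 'b': at 6  → match P0@[42:47]
pos 48 'e': at 7 ·f
pos 49 'b': at 8
pos 50 'd': at 9
pos 51 'd': at 10
pos 52 'd': at 11  → match P1@[48:52]
pos 53 'd': at 1 ·f
pos 54 'b': at 2
pos 55 'c': at 3
pos 56 'e': at 4
pos 57 'e': at 5
pos 58 'b': at 6  → match P0@[53:58]
pos 59 'e': at 7 ·f
pos 60 'b': at 8
pos 61 'd': at 9
pos 62 'd': at 10
pos 63 'd': at 11  → match P1@[59:63]
pos 64 'a': at 0 ·f
pos 65 'e': at 7
pos 66 'd': at 1 ·f
pos 67 'b': at 2
pos 68 'c': at 3
pos 69 'e': at 4
pos 70 'e': at 5
pos 71 'b': at 6  → match P0@[66:71]
pos 72 'd': at 9 ·f
pos 73 'e': at 7 ·f
pos 74 'b': at 8
pos 75 'd': at 9
pos 76 'd': at 10
pos 77 'd': at 11  → match P1@[73:77]
pos 78 'd': at 1 ·f

Result: [[6,1],[14,1],[31,0],[39,1],[47,0],[52,1],[58,0],[63,1],[71,0],[77,1]]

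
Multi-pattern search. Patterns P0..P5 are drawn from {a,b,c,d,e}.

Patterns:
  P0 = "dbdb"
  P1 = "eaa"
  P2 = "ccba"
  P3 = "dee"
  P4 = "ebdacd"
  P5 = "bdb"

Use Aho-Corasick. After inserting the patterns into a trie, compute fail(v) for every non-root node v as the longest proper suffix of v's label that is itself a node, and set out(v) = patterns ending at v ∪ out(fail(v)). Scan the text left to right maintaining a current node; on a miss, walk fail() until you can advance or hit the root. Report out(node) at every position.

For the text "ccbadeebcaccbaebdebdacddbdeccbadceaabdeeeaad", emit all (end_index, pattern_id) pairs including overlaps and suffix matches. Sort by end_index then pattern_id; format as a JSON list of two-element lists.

Build:
Trie (insert patterns):
  n0 'ε': b→19 c→8 d→1 e→5
  n1 'd': b→2 e→12
  n2 'db': d→3
  n3 'dbd': b→4
  n4 'dbdb': ·  ←P0
  n5 'e': a→6 b→14
  n6 'ea': a→7
  n7 'eaa': ·  ←P1
  n8 'c': c→9
  n9 'cc': b→10
  n10 'ccb': a→11
  n11 'ccba': ·  ←P2
  n12 'de': e→13
  n13 'dee': ·  ←P3
  n14 'eb': d→15
  n15 'ebd': a→16
  n16 'ebda': c→17
  n17 'ebdac': d→18
  n18 'ebdacd': ·  ←P4
  n19 'b': d→20
  n20 'bd': b→21
  n21 'bdb': ·  ←P5

Failure links (BFS by depth):
  fail(1) 'd': from fail(0)=0 chase 'd': 0 ⇒ 0;  out=∅∪out(0)=∅
  fail(5) 'e': from fail(0)=0 chase 'e': 0 ⇒ 0;  out=∅∪out(0)=∅
  fail(8) 'c': from fail(0)=0 chase 'c': 0 ⇒ 0;  out=∅∪out(0)=∅
  fail(19) 'b': from fail(0)=0 chase 'b': 0 ⇒ 0;  out=∅∪out(0)=∅
  fail(2) 'db': from fail(1)=0 chase 'b': 0 ⇒ 19;  out=∅∪out(19)=∅
  fail(6) 'ea': from fail(5)=0 chase 'a': 0 ⇒ 0;  out=∅∪out(0)=∅
  fail(9) 'cc': from fail(8)=0 chase 'c': 0 ⇒ 8;  out=∅∪out(8)=∅
  fail(12) 'de': from fail(1)=0 chase 'e': 0 ⇒ 5;  out=∅∪out(5)=∅
  fail(14) 'eb': from fail(5)=0 chase 'b': 0 ⇒ 19;  out=∅∪out(19)=∅
  fail(20) 'bd': from fail(19)=0 chase 'd': 0 ⇒ 1;  out=∅∪out(1)=∅
  fail(3) 'dbd': from fail(2)=19 chase 'd': 19 ⇒ 20;  out=∅∪out(20)=∅
  fail(7) 'eaa': from fail(6)=0 chase 'a': 0 ⇒ 0;  out={1}∪out(0)={1}
  fail(10) 'ccb': from fail(9)=8 chase 'b': 8→0 ⇒ 19;  out=∅∪out(19)=∅
  fail(13) 'dee': from fail(12)=5 chase 'e': 5→0 ⇒ 5;  out={3}∪out(5)={3}
  fail(15) 'ebd': from fail(14)=19 chase 'd': 19 ⇒ 20;  out=∅∪out(20)=∅
  fail(21) 'bdb': from fail(20)=1 chase 'b': 1 ⇒ 2;  out={5}∪out(2)={5}
  fail(4) 'dbdb': from fail(3)=20 chase 'b': 20 ⇒ 21;  out={0}∪out(21)={0,5}
  fail(11) 'ccba': from fail(10)=19 chase 'a': 19→0 ⇒ 0;  out={2}∪out(0)={2}
  fail(16) 'ebda': from fail(15)=20 chase 'a': 20→1→0 ⇒ 0;  out=∅∪out(0)=∅
  fail(17) 'ebdac': from fail(16)=0 chase 'c': 0 ⇒ 8;  out=∅∪out(8)=∅
  fail(18) 'ebdacd': from fail(17)=8 chase 'd': 8→0 ⇒ 1;  out={4}∪out(1)={4}

Text stream:
i=0 'c': node 0→8
i=1 'c': node 8→9
i=2 'b': node 9→10
i=3 'a': node 10→11  → match P2@[0:3]
i=4 'd': node 11→1 (via fail)
i=5 'e': node 1→12
i=6 'e': node 12→13  → match P3@[4:6]
i=7 'b': node 13→14 (via fail)
i=8 'c': node 14→8 (via fail)
i=9 'a': node 8→0 (via fail)
i=10 'c': node 0→8
i=11 'c': node 8→9
i=12 'b': node 9→10
i=13 'a': node 10→11  → match P2@[10:13]
i=14 'e': node 11→5 (via fail)
i=15 'b': node 5→14
i=16 'd': node 14→15
i=17 'e': node 15→12 (via fail)
i=18 'b': node 12→14 (via fail)
i=19 'd': node 14→15
i=20 'a': node 15→16
i=21 'c': node 16→17
i=22 'd': node 17→18  → match P4@[17:22]
i=23 'd': node 18→1 (via fail)
i=24 'b': node 1→2
i=25 'd': node 2→3
i=26 'e': node 3→12 (via fail)
i=27 'c': node 12→8 (via fail)
i=28 'c': node 8→9
i=29 'b': node 9→10
i=30 'a': node 10→11  → match P2@[27:30]
i=31 'd': node 11→1 (via fail)
i=32 'c': node 1→8 (via fail)
i=33 'e': node 8→5 (via fail)
i=34 'a': node 5→6
i=35 'a': node 6→7  → match P1@[33:35]
i=36 'b': node 7→19 (via fail)
i=37 'd': node 19→20
i=38 'e': node 20→12 (via fail)
i=39 'e': node 12→13  → match P3@[37:39]
i=40 'e': node 13→5 (via fail)
i=41 'a': node 5→6
i=42 'a': node 6→7  → match P1@[40:42]
i=43 'd': node 7→1 (via fail)

Result: [[3,2],[6,3],[13,2],[22,4],[30,2],[35,1],[39,3],[42,1]]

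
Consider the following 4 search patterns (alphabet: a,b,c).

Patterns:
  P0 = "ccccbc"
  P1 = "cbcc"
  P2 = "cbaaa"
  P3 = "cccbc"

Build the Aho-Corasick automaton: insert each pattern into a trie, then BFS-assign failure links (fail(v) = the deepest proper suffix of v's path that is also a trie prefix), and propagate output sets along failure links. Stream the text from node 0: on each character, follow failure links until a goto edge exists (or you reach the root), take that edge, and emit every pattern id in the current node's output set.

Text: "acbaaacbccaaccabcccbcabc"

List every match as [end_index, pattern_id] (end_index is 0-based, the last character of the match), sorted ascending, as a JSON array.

Build automaton:
Trie nodes:
  n0 'ε': c→1
  n1 'c': b→7 c→2
  n2 'cc': c→3
  n3 'ccc': b→13 c→4
  n4 'cccc': b→5
  n5 'ccccb': c→6
  n6 'ccccbc': ·  ←P0
  n7 'cb': a→10 c→8
  n8 'cbc': c→9
  n9 'cbcc': ·  ←P1
  n10 'cba': a→11
  n11 'cbaa': a→12
  n12 'cbaaa': ·  ←P2
  n13 'cccb': c→14
  n14 'cccbc': ·  ←P3

BFS fail/out derivation:
  fail(1) 'c': from fail(0)=0 chase 'c': 0 ⇒ 0;  out=∅∪out(0)=∅
  fail(2) 'cc': from fail(1)=0 chase 'c': 0 ⇒ 1;  out=∅∪out(1)=∅
  fail(7) 'cb': from fail(1)=0 chase 'b': 0 ⇒ 0;  out=∅∪out(0)=∅
  fail(3) 'ccc': from fail(2)=1 chase 'c': 1 ⇒ 2;  out=∅∪out(2)=∅
  fail(8) 'cbc': from fail(7)=0 chase 'c': 0 ⇒ 1;  out=∅∪out(1)=∅
  fail(10) 'cba': from fail(7)=0 chase 'a': 0 ⇒ 0;  out=∅∪out(0)=∅
  fail(4) 'cccc': from fail(3)=2 chase 'c': 2 ⇒ 3;  out=∅∪out(3)=∅
  fail(9) 'cbcc': from fail(8)=1 chase 'c': 1 ⇒ 2;  out={1}∪out(2)={1}
  fail(11) 'cbaa': from fail(10)=0 chase 'a': 0 ⇒ 0;  out=∅∪out(0)=∅
  fail(13) 'cccb': from fail(3)=2 chase 'b': 2→1 ⇒ 7;  out=∅∪out(7)=∅
  fail(5) 'ccccb': from fail(4)=3 chase 'b': 3 ⇒ 13;  out=∅∪out(13)=∅
  fail(12) 'cbaaa': from fail(11)=0 chase 'a': 0 ⇒ 0;  out={2}∪out(0)={2}
  fail(14) 'cccbc': from fail(13)=7 chase 'c': 7 ⇒ 8;  out={3}∪out(8)={3}
  fail(6) 'ccccbc': from fail(5)=13 chase 'c': 13 ⇒ 14;  out={0}∪out(14)={0,3}

Run:
[0] read 'a'  n0⇒n0
[1] read 'c'  n0⇒n1
[2] read 'b'  n1⇒n7
[3] read 'a'  n7⇒n10
[4] read 'a'  n10⇒n11
[5] read 'a'  n11⇒n12  ** P2@[1:5]
[6] read 'c'  n12⇒n1 (fail-walked)
[7] read 'b'  n1⇒n7
[8] read 'c'  n7⇒n8
[9] read 'c'  n8⇒n9  ** P1@[6:9]
[10] read 'a'  n9⇒n0 (fail-walked)
[11] read 'a'  n0⇒n0
[12] read 'c'  n0⇒n1
[13] read 'c'  n1⇒n2
[14] read 'a'  n2⇒n0 (fail-walked)
[15] read 'b'  n0⇒n0
[16] read 'c'  n0⇒n1
[17] read 'c'  n1⇒n2
[18] read 'c'  n2⇒n3
[19] read 'b'  n3⇒n13
[20] read 'c'  n13⇒n14  ** P3@[16:20]
[21] read 'a'  n14⇒n0 (fail-walked)
[22] read 'b'  n0⇒n0
[23] read 'c'  n0⇒n1

Result: [[5,2],[9,1],[20,3]]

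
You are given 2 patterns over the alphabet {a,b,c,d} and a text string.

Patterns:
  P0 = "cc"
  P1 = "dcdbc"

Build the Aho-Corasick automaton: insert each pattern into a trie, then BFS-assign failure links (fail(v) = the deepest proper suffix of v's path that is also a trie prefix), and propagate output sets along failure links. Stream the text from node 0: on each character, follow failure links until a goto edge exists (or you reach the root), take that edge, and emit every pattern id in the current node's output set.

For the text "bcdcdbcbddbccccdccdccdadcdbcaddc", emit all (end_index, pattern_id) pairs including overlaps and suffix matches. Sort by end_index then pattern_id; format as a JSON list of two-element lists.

Construct AC machine:
Trie (insert patterns):
  0='ε' goto c→1 d→3
  1='c' goto c→2
  2='cc' goto ·  ←P0
  3='d' goto c→4
  4='dc' goto d→5
  5='dcd' goto b→6
  6='dcdb' goto c→7
  7='dcdbc' goto ·  ←P1

BFS fail/out derivation:
  n1('c'): parent n0 fail=0; on 'c' 0 → fail=0;  out ∅∪∅=∅
  n3('d'): parent n0 fail=0; on 'd' 0 → fail=0;  out ∅∪∅=∅
  n2('cc'): parent n1 fail=0; on 'c' 0 → fail=1;  out {0}∪∅={0}
  n4('dc'): parent n3 fail=0; on 'c' 0 → fail=1;  out ∅∪∅=∅
  n5('dcd'): parent n4 fail=1; on 'd' 1→0 → fail=3;  out ∅∪∅=∅
  n6('dcdb'): parent n5 fail=3; on 'b' 3→0 → fail=0;  out ∅∪∅=∅
  n7('dcdbc'): parent n6 fail=0; on 'c' 0 → fail=1;  out {1}∪∅={1}

Scan:
i=0 'b': node 0→0
i=1 'c': node 0→1
i=2 'd': node 1→3 (fail-walked)
i=3 'c': node 3→4
i=4 'd': node 4→5
i=5 'b': node 5→6
i=6 'c': node 6→7  → match P1@[2:6]
i=7 'b': node 7→0 (fail-walked)
i=8 'd': node 0→3
i=9 'd': node 3→3 (fail-walked)
i=10 'b': node 3→0 (fail-walked)
i=11 'c': node 0→1
i=12 'c': node 1→2  → match P0@[11:12]
i=13 'c': node 2→2 (fail-walked)  → match P0@[12:13]
i=14 'c': node 2→2 (fail-walked)  → match P0@[13:14]
i=15 'd': node 2→3 (fail-walked)
i=16 'c': node 3→4
i=17 'c': node 4→2 (fail-walked)  → match P0@[16:17]
i=18 'd': node 2→3 (fail-walked)
i=19 'c': node 3→4
i=20 'c': node 4→2 (fail-walked)  → match P0@[19:20]
i=21 'd': node 2→3 (fail-walked)
i=22 'a': node 3→0 (fail-walked)
i=23 'd': node 0→3
i=24 'c': node 3→4
i=25 'd': node 4→5
i=26 'b': node 5→6
i=27 'c': node 6→7  → match P1@[23:27]
i=28 'a': node 7→0 (fail-walked)
i=29 'd': node 0→3
i=30 'd': node 3→3 (fail-walked)
i=31 'c': node 3→4

All matches (sorted): [[6,1],[12,0],[13,0],[14,0],[17,0],[20,0],[27,1]]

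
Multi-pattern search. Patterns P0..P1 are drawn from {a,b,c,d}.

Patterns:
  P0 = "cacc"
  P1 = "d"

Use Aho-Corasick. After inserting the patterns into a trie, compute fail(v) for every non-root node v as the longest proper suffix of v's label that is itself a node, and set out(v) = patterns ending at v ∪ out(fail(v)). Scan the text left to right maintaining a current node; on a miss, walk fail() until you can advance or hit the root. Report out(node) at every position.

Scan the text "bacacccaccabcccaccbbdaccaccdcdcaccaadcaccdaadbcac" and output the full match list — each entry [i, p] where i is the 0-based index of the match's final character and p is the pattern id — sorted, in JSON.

Construct AC machine:
Trie nodes:
  n0 'ε': c→1 d→5
  n1 'c': a→2
  n2 'ca': c→3
  n3 'cac': c→4
  n4 'cacc': ·  ←P0
  n5 'd': ·  ←P1

BFS fail/out derivation:
  n1('c'): parent n0 fail=0; on 'c' 0 → fail=0;  out ∅∪∅=∅
  n5('d'): parent n0 fail=0; on 'd' 0 → fail=0;  out {1}∪∅={1}
  n2('ca'): parent n1 fail=0; on 'a' 0 → fail=0;  out ∅∪∅=∅
  n3('cac'): parent n2 fail=0; on 'c' 0 → fail=1;  out ∅∪∅=∅
  n4('cacc'): parent n3 fail=1; on 'c' 1→0 → fail=1;  out {0}∪∅={0}

Text stream:
pos 0 'b': at 0
pos 1 'a': at 0
pos 2 'c': at 1
pos 3 'a': at 2
pos 4 'c': at 3
pos 5 'c': at 4  emit P0@[2:5]
pos 6 'c': at 1 (via fail)
pos 7 'a': at 2
pos 8 'c': at 3
pos 9 'c': at 4  emit P0@[6:9]
pos 10 'a': at 2 (via fail)
pos 11 'b': at 0 (via fail)
pos 12 'c': at 1
pos 13 'c': at 1 (via fail)
pos 14 'c': at 1 (via fail)
pos 15 'a': at 2
pos 16 'c': at 3
pos 17 'c': at 4  emit P0@[14:17]
pos 18 'b': at 0 (via fail)
pos 19 'b': at 0
pos 20 'd': at 5  emit P1@[20:20]
pos 21 'a': at 0 (via fail)
pos 22 'c': at 1
pos 23 'c': at 1 (via fail)
pos 24 'a': at 2
pos 25 'c': at 3
pos 26 'c': at 4  emit P0@[23:26]
pos 27 'd': at 5 (via fail)  emit P1@[27:27]
pos 28 'c': at 1 (via fail)
pos 29 'd': at 5 (via fail)  emit P1@[29:29]
pos 30 'c': at 1 (via fail)
pos 31 'a': at 2
pos 32 'c': at 3
pos 33 'c': at 4  emit P0@[30:33]
pos 34 'a': at 2 (via fail)
pos 35 'a': at 0 (via fail)
pos 36 'd': at 5  emit P1@[36:36]
pos 37 'c': at 1 (via fail)
pos 38 'a': at 2
pos 39 'c': at 3
pos 40 'c': at 4  emit P0@[37:40]
pos 41 'd': at 5 (via fail)  emit P1@[41:41]
pos 42 'a': at 0 (via fail)
pos 43 'a': at 0
pos 44 'd': at 5  emit P1@[44:44]
pos 45 'b': at 0 (via fail)
pos 46 'c': at 1
pos 47 'a': at 2
pos 48 'c': at 3

All matches (sorted): [[5,0],[9,0],[17,0],[20,1],[26,0],[27,1],[29,1],[33,0],[36,1],[40,0],[41,1],[44,1]]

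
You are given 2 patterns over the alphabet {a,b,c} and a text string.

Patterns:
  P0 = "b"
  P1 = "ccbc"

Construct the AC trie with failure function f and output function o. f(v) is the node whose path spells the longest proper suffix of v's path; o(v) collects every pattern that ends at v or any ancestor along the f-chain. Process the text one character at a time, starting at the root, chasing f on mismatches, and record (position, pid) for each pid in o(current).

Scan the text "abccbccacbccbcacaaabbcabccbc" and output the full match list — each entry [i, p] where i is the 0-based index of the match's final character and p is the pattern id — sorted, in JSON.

Build:
Trie (insert patterns):
  n0 'ε': b→1 c→2
  n1 'b': ·  ←P0
  n2 'c': c→3
  n3 'cc': b→4
  n4 'ccb': c→5
  n5 'ccbc': ·  ←P1

BFS fail/out derivation:
  fail(1) 'b': from fail(0)=0 chase 'b': 0 ⇒ 0;  out={0}∪out(0)={0}
  fail(2) 'c': from fail(0)=0 chase 'c': 0 ⇒ 0;  out=∅∪out(0)=∅
  fail(3) 'cc': from fail(2)=0 chase 'c': 0 ⇒ 2;  out=∅∪out(2)=∅
  fail(4) 'ccb': from fail(3)=2 chase 'b': 2→0 ⇒ 1;  out=∅∪out(1)={0}
  fail(5) 'ccbc': from fail(4)=1 chase 'c': 1→0 ⇒ 2;  out={1}∪out(2)={1}

Text stream:
pos 0 'a': at 0
pos 1 'b': at 1  ** P0@[1:1]
pos 2 'c': at 2 ·f
pos 3 'c': at 3
pos 4 'b': at 4  ** P0@[4:4]
pos 5 'c': at 5  ** P1@[2:5]
pos 6 'c': at 3 ·f
pos 7 'a': at 0 ·f
pos 8 'c': at 2
pos 9 'b': at 1 ·f  ** P0@[9:9]
pos 10 'c': at 2 ·f
pos 11 'c': at 3
pos 12 'b': at 4  ** P0@[12:12]
pos 13 'c': at 5  ** P1@[10:13]
pos 14 'a': at 0 ·f
pos 15 'c': at 2
pos 16 'a': at 0 ·f
pos 17 'a': at 0
pos 18 'a': at 0
pos 19 'b': at 1  ** P0@[19:19]
pos 20 'b': at 1 ·f  ** P0@[20:20]
pos 21 'c': at 2 ·f
pos 22 'a': at 0 ·f
pos 23 'b': at 1  ** P0@[23:23]
pos 24 'c': at 2 ·f
pos 25 'c': at 3
pos 26 'b': at 4  ** P0@[26:26]
pos 27 'c': at 5  ** P1@[24:27]

Result: [[1,0],[4,0],[5,1],[9,0],[12,0],[13,1],[19,0],[20,0],[23,0],[26,0],[27,1]]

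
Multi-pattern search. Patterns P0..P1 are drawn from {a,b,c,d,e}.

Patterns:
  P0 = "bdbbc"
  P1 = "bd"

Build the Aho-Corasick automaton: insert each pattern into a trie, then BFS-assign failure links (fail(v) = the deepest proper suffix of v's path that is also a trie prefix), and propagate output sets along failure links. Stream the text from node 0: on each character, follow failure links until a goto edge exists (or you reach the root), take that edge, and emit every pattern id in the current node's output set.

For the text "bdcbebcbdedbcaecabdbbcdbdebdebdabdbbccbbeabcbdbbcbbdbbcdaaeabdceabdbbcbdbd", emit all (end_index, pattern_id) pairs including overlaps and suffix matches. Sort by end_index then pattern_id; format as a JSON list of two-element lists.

Construct AC machine:
Trie nodes:
  n0 'ε': b→1
  n1 'b': d→2
  n2 'bd': b→3  [P1 ends]
  n3 'bdb': b→4
  n4 'bdbb': c→5
  n5 'bdbbc': ·  [P0 ends]

BFS fail/out derivation:
  fail(1) 'b': from fail(0)=0 chase 'b': 0 ⇒ 0;  out=∅∪out(0)=∅
  fail(2) 'bd': from fail(1)=0 chase 'd': 0 ⇒ 0;  out={1}∪out(0)={1}
  fail(3) 'bdb': from fail(2)=0 chase 'b': 0 ⇒ 1;  out=∅∪out(1)=∅
  fail(4) 'bdbb': from fail(3)=1 chase 'b': 1→0 ⇒ 1;  out=∅∪out(1)=∅
  fail(5) 'bdbbc': from fail(4)=1 chase 'c': 1→0 ⇒ 0;  out={0}∪out(0)={0}

Run:
i=0 'b': node 0→1
i=1 'd': node 1→2  emit P1@[0:1]
i=2 'c': node 2→0 ·f
i=3 'b': node 0→1
i=4 'e': node 1→0 ·f
i=5 'b': node 0→1
i=6 'c': node 1→0 ·f
i=7 'b': node 0→1
i=8 'd': node 1→2  emit P1@[7:8]
i=9 'e': node 2→0 ·f
i=10 'd': node 0→0
i=11 'b': node 0→1
i=12 'c': node 1→0 ·f
i=13 'a': node 0→0
i=14 'e': node 0→0
i=15 'c': node 0→0
i=16 'a': node 0→0
i=17 'b': node 0→1
i=18 'd': node 1→2  emit P1@[17:18]
i=19 'b': node 2→3
i=20 'b': node 3→4
i=21 'c': node 4→5  emit P0@[17:21]
i=22 'd': node 5→0 ·f
i=23 'b': node 0→1
i=24 'd': node 1→2  emit P1@[23:24]
i=25 'e': node 2→0 ·f
i=26 'b': node 0→1
i=27 'd': node 1→2  emit P1@[26:27]
i=28 'e': node 2→0 ·f
i=29 'b': node 0→1
i=30 'd': node 1→2  emit P1@[29:30]
i=31 'a': node 2→0 ·f
i=32 'b': node 0→1
i=33 'd': node 1→2  emit P1@[32:33]
i=34 'b': node 2→3
i=35 'b': node 3→4
i=36 'c': node 4→5  emit P0@[32:36]
i=37 'c': node 5→0 ·f
i=38 'b': node 0→1
i=39 'b': node 1→1 ·f
i=40 'e': node 1→0 ·f
i=41 'a': node 0→0
i=42 'b': node 0→1
i=43 'c': node 1→0 ·f
i=44 'b': node 0→1
i=45 'd': node 1→2  emit P1@[44:45]
i=46 'b': node 2→3
i=47 'b': node 3→4
i=48 'c': node 4→5  emit P0@[44:48]
i=49 'b': node 5→1 ·f
i=50 'b': node 1→1 ·f
i=51 'd': node 1→2  emit P1@[50:51]
i=52 'b': node 2→3
i=53 'b': node 3→4
i=54 'c': node 4→5  emit P0@[50:54]
i=55 'd': node 5→0 ·f
i=56 'a': node 0→0
i=57 'a': node 0→0
i=58 'e': node 0→0
i=59 'a': node 0→0
i=60 'b': node 0→1
i=61 'd': node 1→2  emit P1@[60:61]
i=62 'c': node 2→0 ·f
i=63 'e': node 0→0
i=64 'a': node 0→0
i=65 'b': node 0→1
i=66 'd': node 1→2  emit P1@[65:66]
i=67 'b': node 2→3
i=68 'b': node 3→4
i=69 'c': node 4→5  emit P0@[65:69]
i=70 'b': node 5→1 ·f
i=71 'd': node 1→2  emit P1@[70:71]
i=72 'b': node 2→3
i=73 'd': node 3→2 ·f  emit P1@[72:73]

Matches: [[1,1],[8,1],[18,1],[21,0],[24,1],[27,1],[30,1],[33,1],[36,0],[45,1],[48,0],[51,1],[54,0],[61,1],[66,1],[69,0],[71,1],[73,1]]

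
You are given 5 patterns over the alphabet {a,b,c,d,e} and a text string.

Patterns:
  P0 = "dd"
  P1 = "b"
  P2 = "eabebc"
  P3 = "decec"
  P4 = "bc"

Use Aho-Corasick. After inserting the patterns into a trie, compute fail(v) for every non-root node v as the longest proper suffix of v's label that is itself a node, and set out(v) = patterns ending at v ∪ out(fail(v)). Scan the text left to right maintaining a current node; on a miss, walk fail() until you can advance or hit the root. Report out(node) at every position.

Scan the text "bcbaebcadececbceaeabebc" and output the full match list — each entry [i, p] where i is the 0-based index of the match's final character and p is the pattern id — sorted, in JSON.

Build:
Trie nodes:
  n0 'ε': b→3 d→1 e→4
  n1 'd': d→2 e→10
  n2 'dd': ·  [P0 ends]
  n3 'b': c→14  [P1 ends]
  n4 'e': a→5
  n5 'ea': b→6
  n6 'eab': e→7
  n7 'eabe': b→8
  n8 'eabeb': c→9
  n9 'eabebc': ·  [P2 ends]
  n10 'de': c→11
  n11 'dec': e→12
  n12 'dece': c→13
  n13 'decec': ·  [P3 ends]
  n14 'bc': ·  [P4 ends]

BFS fail/out derivation:
  n1('d'): parent n0 fail=0; on 'd' 0 → fail=0;  out ∅∪∅=∅
  n3('b'): parent n0 fail=0; on 'b' 0 → fail=0;  out {1}∪∅={1}
  n4('e'): parent n0 fail=0; on 'e' 0 → fail=0;  out ∅∪∅=∅
  n2('dd'): parent n1 fail=0; on 'd' 0 → fail=1;  out {0}∪∅={0}
  n5('ea'): parent n4 fail=0; on 'a' 0 → fail=0;  out ∅∪∅=∅
  n10('de'): parent n1 fail=0; on 'e' 0 → fail=4;  out ∅∪∅=∅
  n14('bc'): parent n3 fail=0; on 'c' 0 → fail=0;  out {4}∪∅={4}
  n6('eab'): parent n5 fail=0; on 'b' 0 → fail=3;  out ∅∪{1}={1}
  n11('dec'): parent n10 fail=4; on 'c' 4→0 → fail=0;  out ∅∪∅=∅
  n7('eabe'): parent n6 fail=3; on 'e' 3→0 → fail=4;  out ∅∪∅=∅
  n12('dece'): parent n11 fail=0; on 'e' 0 → fail=4;  out ∅∪∅=∅
  n8('eabeb'): parent n7 fail=4; on 'b' 4→0 → fail=3;  out ∅∪{1}={1}
  n13('decec'): parent n12 fail=4; on 'c' 4→0 → fail=0;  out {3}∪∅={3}
  n9('eabebc'): parent n8 fail=3; on 'c' 3 → fail=14;  out {2}∪{4}={2,4}

Text stream:
[0] read 'b'  n0⇒n3  → match P1@[0:0]
[1] read 'c'  n3⇒n14  → match P4@[0:1]
[2] read 'b'  n14⇒n3 ·f  → match P1@[2:2]
[3] read 'a'  n3⇒n0 ·f
[4] read 'e'  n0⇒n4
[5] read 'b'  n4⇒n3 ·f  → match P1@[5:5]
[6] read 'c'  n3⇒n14  → match P4@[5:6]
[7] read 'a'  n14⇒n0 ·f
[8] read 'd'  n0⇒n1
[9] read 'e'  n1⇒n10
[10] read 'c'  n10⇒n11
[11] read 'e'  n11⇒n12
[12] read 'c'  n12⇒n13  → match P3@[8:12]
[13] read 'b'  n13⇒n3 ·f  → match P1@[13:13]
[14] read 'c'  n3⇒n14  → match P4@[13:14]
[15] read 'e'  n14⇒n4 ·f
[16] read 'a'  n4⇒n5
[17] read 'e'  n5⇒n4 ·f
[18] read 'a'  n4⇒n5
[19] read 'b'  n5⇒n6  → match P1@[19:19]
[20] read 'e'  n6⇒n7
[21] read 'b'  n7⇒n8  → match P1@[21:21]
[22] read 'c'  n8⇒n9  → match P2@[17:22],P4@[21:22]

Matches: [[0,1],[1,4],[2,1],[5,1],[6,4],[12,3],[13,1],[14,4],[19,1],[21,1],[22,2],[22,4]]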